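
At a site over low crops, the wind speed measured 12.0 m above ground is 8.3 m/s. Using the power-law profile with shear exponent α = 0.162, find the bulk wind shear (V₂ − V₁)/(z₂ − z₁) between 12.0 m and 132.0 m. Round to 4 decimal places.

Power law: V₂ = V₁ · (z₂/z₁)^α = 8.3 × (11.0000)^0.162 = 12.2401 m/s
ΔV/Δz = (12.2401 − 8.3)/(132.0 − 12.0) = 3.9401/120.0000 = 0.03283 m/s/m

0.0328 m/s/m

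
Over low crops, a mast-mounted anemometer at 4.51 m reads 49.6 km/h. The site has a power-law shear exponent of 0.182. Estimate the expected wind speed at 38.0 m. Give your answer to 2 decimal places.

Power-law profile: V₂ = V₁ · (z₂/z₁)^α
V₂ = 49.6 × (38.0/4.51)^0.182 = 49.6 × (8.4257)^0.182
    = 49.6 × 1.4739 = 73.1042 km/h

73.10 km/h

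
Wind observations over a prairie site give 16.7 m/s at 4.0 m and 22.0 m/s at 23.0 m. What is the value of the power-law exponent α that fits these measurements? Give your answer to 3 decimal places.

α ≈ 0.158

Power law: V₂/V₁ = (z₂/z₁)^α ⇒ α = ln(V₂/V₁) / ln(z₂/z₁)
α = ln(22.0/16.7) / ln(23.0/4.0) = ln(1.3174) / ln(5.7500)
  = 0.27563 / 1.74920 = 0.15758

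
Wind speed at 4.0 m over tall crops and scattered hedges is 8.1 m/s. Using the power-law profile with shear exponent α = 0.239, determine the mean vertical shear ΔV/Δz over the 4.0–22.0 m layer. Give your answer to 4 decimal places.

0.2263 m/s/m

Power law: V₂ = V₁ · (z₂/z₁)^α = 8.1 × (5.5000)^0.239 = 12.1740 m/s
ΔV/Δz = (12.1740 − 8.1)/(22.0 − 4.0) = 4.0740/18.0000 = 0.22633 m/s/m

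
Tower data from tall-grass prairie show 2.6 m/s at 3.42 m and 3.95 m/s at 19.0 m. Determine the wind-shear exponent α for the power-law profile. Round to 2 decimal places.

α ≈ 0.24

Power law: V₂/V₁ = (z₂/z₁)^α ⇒ α = ln(V₂/V₁) / ln(z₂/z₁)
α = ln(3.95/2.6) / ln(19.0/3.42) = ln(1.5192) / ln(5.5556)
  = 0.41820 / 1.71480 = 0.24388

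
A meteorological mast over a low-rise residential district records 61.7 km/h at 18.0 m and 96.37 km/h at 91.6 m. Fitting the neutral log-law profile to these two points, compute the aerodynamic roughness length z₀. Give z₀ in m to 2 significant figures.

z₀ ≈ 0.99 m

Log law: V(z) ∝ ln(z/z₀). With r = V₁/V₂ = 61.7/96.37 = 0.64024,
r · ln(z₂/z₀) = ln(z₁/z₀) ⇒ ln z₀ = (ln z₁ − r·ln z₂)/(1 − r)
ln z₀ = (2.89037 − 0.64024×4.51743) / 0.35976 = -0.0052
z₀ = exp(-0.0052) = 0.9948 m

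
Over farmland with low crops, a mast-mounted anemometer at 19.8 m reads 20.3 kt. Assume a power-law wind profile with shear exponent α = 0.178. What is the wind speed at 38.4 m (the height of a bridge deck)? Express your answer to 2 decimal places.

22.84 kt

Power-law profile: V₂ = V₁ · (z₂/z₁)^α
V₂ = 20.3 × (38.4/19.8)^0.178 = 20.3 × (1.9394)^0.178
    = 20.3 × 1.1251 = 22.8402 kt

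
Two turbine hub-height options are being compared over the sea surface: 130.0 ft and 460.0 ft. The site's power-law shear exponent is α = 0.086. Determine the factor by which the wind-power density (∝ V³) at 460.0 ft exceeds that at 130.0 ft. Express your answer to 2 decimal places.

Speed ratio: V_B/V_A = (z_B/z_A)^α = (460.0/130.0)^0.086 = (3.5385)^0.086 = 1.11480
Power-density ratio: P_B/P_A = (V_B/V_A)³ = (1.11480)³ = 1.38546

1.39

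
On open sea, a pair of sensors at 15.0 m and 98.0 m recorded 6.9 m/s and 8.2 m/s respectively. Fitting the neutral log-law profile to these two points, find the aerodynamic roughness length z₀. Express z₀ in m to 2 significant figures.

Log law: V(z) ∝ ln(z/z₀). With r = V₁/V₂ = 6.9/8.2 = 0.84146,
r · ln(z₂/z₀) = ln(z₁/z₀) ⇒ ln z₀ = (ln z₁ − r·ln z₂)/(1 − r)
ln z₀ = (2.70805 − 0.84146×4.58497) / 0.15854 = -7.2540
z₀ = exp(-7.2540) = 0.0007073 m

z₀ ≈ 0.00071 m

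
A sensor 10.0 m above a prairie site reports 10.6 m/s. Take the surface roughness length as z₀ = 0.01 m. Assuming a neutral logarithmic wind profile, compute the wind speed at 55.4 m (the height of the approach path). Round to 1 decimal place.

Log law: V(z) ∝ ln(z/z₀), so V₂/V₁ = ln(z₂/z₀) / ln(z₁/z₀).
ln(55.4/0.01) = 8.6197, ln(10.0/0.01) = 6.9078
V₂ = 10.6 × 8.6197/6.9078 = 10.6 × 1.2478 = 13.2271 m/s

13.2 m/s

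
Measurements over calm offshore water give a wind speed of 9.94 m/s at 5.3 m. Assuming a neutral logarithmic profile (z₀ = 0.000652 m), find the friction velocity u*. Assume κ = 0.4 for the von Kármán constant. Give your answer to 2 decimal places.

u* ≈ 0.44 m/s

Log law: V(z) = (u*/κ) · ln(z/z₀) ⇒ u* = κ · V / ln(z/z₀)
u* = 0.4 × 9.94 / ln(5.3/0.000652) = 0.4 × 9.94 / 9.0032
   = 3.9760 / 9.0032 = 0.4416 m/s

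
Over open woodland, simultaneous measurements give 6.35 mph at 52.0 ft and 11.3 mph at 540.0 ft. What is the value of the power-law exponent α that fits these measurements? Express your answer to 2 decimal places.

α ≈ 0.25

Power law: V₂/V₁ = (z₂/z₁)^α ⇒ α = ln(V₂/V₁) / ln(z₂/z₁)
α = ln(11.3/6.35) / ln(540.0/52.0) = ln(1.7795) / ln(10.3846)
  = 0.57635 / 2.34033 = 0.24627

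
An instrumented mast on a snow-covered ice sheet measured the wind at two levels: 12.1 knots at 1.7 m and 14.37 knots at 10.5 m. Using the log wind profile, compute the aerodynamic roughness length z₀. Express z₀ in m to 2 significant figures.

z₀ ≈ 0.00010 m

Log law: V(z) ∝ ln(z/z₀). With r = V₁/V₂ = 12.1/14.37 = 0.84203,
r · ln(z₂/z₀) = ln(z₁/z₀) ⇒ ln z₀ = (ln z₁ − r·ln z₂)/(1 − r)
ln z₀ = (0.53063 − 0.84203×2.35138) / 0.15797 = -9.1747
z₀ = exp(-9.1747) = 0.0001036 m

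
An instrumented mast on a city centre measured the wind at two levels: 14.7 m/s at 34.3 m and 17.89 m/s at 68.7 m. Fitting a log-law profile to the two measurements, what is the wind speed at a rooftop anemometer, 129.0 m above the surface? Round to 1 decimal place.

Log law: V ∝ ln(z/z₀). From the pair, with r = V₁/V₂ = 0.82169,
ln z₀ = (ln z₁ − r·ln z₂)/(1 − r) = (3.5351 − 0.82169×4.2297)/0.17831 = 0.3343 → z₀ = 1.397 m
V₃ = V₁ · ln(z₃/z₀)/ln(z₁/z₀) = 14.7 × 4.5255/3.2008 = 20.7836 m/s

20.8 m/s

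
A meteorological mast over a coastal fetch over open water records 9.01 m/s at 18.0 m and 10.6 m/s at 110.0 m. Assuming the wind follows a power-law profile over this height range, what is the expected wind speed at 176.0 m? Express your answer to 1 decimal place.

First find α: α = ln(V₂/V₁)/ln(z₂/z₁) = ln(10.6/9.01)/ln(110.0/18.0) = 0.16252/1.81011 = 0.0898
Extrapolate from 110.0 m to 176.0 m: V₃ = 10.6 × (176.0/110.0)^0.0898 = 10.6 × 1.0431 = 11.0569 m/s

11.1 m/s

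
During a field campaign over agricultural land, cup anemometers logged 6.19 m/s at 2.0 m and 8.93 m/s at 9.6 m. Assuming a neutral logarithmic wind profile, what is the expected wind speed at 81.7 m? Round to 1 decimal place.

12.7 m/s

Log law: V ∝ ln(z/z₀). From the pair, with r = V₁/V₂ = 0.69317,
ln z₀ = (ln z₁ − r·ln z₂)/(1 − r) = (0.6931 − 0.69317×2.2618)/0.30683 = -2.8506 → z₀ = 0.05781 m
V₃ = V₁ · ln(z₃/z₀)/ln(z₁/z₀) = 6.19 × 7.2536/3.5437 = 12.6703 m/s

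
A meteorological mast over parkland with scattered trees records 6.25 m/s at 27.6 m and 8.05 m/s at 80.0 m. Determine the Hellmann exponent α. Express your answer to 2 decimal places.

Power law: V₂/V₁ = (z₂/z₁)^α ⇒ α = ln(V₂/V₁) / ln(z₂/z₁)
α = ln(8.05/6.25) / ln(80.0/27.6) = ln(1.2880) / ln(2.8986)
  = 0.25309 / 1.06421 = 0.23782

α ≈ 0.24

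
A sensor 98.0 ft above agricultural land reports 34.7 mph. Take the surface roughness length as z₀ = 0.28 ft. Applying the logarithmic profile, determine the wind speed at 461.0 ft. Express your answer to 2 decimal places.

Log law: V(z) ∝ ln(z/z₀), so V₂/V₁ = ln(z₂/z₀) / ln(z₁/z₀).
ln(461.0/0.28) = 7.4064, ln(98.0/0.28) = 5.8579
V₂ = 34.7 × 7.4064/5.8579 = 34.7 × 1.2643 = 43.8723 mph

43.87 mph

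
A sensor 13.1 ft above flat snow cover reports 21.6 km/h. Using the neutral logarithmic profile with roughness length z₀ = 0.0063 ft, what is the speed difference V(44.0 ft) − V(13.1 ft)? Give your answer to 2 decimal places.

Log law: V₂ = V₁ · ln(z₂/z₀)/ln(z₁/z₀) = 21.6 × 8.8514/7.6398 = 25.0255 km/h
ΔV = 25.0255 − 21.6 = 3.4255 km/h

3.43 km/h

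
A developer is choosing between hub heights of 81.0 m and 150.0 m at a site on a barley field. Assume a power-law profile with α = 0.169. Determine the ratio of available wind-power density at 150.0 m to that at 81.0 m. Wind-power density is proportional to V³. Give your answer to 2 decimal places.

1.37

Speed ratio: V_B/V_A = (z_B/z_A)^α = (150.0/81.0)^0.169 = (1.8519)^0.169 = 1.10975
Power-density ratio: P_B/P_A = (V_B/V_A)³ = (1.10975)³ = 1.36671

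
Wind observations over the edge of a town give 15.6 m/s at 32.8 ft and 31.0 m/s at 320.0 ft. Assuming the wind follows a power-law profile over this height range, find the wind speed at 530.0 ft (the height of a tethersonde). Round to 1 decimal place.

36.1 m/s

First find α: α = ln(V₂/V₁)/ln(z₂/z₁) = ln(31.0/15.6)/ln(320.0/32.8) = 0.68672/2.27789 = 0.3015
Extrapolate from 320.0 ft to 530.0 ft: V₃ = 31.0 × (530.0/320.0)^0.3015 = 31.0 × 1.1643 = 36.0929 m/s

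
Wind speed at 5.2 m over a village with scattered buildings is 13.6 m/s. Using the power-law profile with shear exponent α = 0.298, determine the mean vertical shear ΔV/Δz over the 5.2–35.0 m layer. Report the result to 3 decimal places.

0.349 m/s/m

Power law: V₂ = V₁ · (z₂/z₁)^α = 13.6 × (6.7308)^0.298 = 24.0050 m/s
ΔV/Δz = (24.0050 − 13.6)/(35.0 − 5.2) = 10.4050/29.8000 = 0.34916 m/s/m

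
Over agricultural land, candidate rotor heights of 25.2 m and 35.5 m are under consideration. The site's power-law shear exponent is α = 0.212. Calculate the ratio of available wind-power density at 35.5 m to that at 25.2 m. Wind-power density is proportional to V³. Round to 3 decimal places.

1.244

Speed ratio: V_B/V_A = (z_B/z_A)^α = (35.5/25.2)^0.212 = (1.4087)^0.212 = 1.07535
Power-density ratio: P_B/P_A = (V_B/V_A)³ = (1.07535)³ = 1.24352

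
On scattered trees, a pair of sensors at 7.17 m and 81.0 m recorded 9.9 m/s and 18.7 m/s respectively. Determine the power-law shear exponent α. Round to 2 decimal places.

Power law: V₂/V₁ = (z₂/z₁)^α ⇒ α = ln(V₂/V₁) / ln(z₂/z₁)
α = ln(18.7/9.9) / ln(81.0/7.17) = ln(1.8889) / ln(11.2971)
  = 0.63599 / 2.42454 = 0.26231

α ≈ 0.26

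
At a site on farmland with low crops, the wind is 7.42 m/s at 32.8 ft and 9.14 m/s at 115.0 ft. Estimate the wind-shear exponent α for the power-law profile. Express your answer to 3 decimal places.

Power law: V₂/V₁ = (z₂/z₁)^α ⇒ α = ln(V₂/V₁) / ln(z₂/z₁)
α = ln(9.14/7.42) / ln(115.0/32.8) = ln(1.2318) / ln(3.5061)
  = 0.20848 / 1.25450 = 0.16619

α ≈ 0.166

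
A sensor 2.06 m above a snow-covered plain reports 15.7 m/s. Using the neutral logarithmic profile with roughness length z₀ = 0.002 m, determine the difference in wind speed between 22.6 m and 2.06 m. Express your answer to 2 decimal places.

5.42 m/s

Log law: V₂ = V₁ · ln(z₂/z₀)/ln(z₁/z₀) = 15.7 × 9.3326/6.9373 = 21.1207 m/s
ΔV = 21.1207 − 15.7 = 5.4207 m/s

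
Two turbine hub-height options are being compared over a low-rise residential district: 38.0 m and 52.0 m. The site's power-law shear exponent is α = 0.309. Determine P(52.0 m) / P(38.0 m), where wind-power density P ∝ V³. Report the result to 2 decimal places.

1.34

Speed ratio: V_B/V_A = (z_B/z_A)^α = (52.0/38.0)^0.309 = (1.3684)^0.309 = 1.10177
Power-density ratio: P_B/P_A = (V_B/V_A)³ = (1.10177)³ = 1.33744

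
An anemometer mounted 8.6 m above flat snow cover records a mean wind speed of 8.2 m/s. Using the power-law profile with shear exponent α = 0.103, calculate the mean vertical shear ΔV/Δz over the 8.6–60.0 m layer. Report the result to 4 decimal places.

0.0353 m/s/m

Power law: V₂ = V₁ · (z₂/z₁)^α = 8.2 × (6.9767)^0.103 = 10.0164 m/s
ΔV/Δz = (10.0164 − 8.2)/(60.0 − 8.6) = 1.8164/51.4000 = 0.03534 m/s/m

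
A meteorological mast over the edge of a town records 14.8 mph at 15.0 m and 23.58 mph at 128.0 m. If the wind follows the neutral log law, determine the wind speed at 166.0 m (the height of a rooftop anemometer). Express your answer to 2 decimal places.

Log law: V ∝ ln(z/z₀). From the pair, with r = V₁/V₂ = 0.62765,
ln z₀ = (ln z₁ − r·ln z₂)/(1 − r) = (2.7081 − 0.62765×4.8520)/0.37235 = -0.9059 → z₀ = 0.4042 m
V₃ = V₁ · ln(z₃/z₀)/ln(z₁/z₀) = 14.8 × 6.0179/3.6140 = 24.6446 mph

24.64 mph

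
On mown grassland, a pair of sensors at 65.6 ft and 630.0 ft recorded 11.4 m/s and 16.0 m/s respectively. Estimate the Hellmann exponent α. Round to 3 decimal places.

α ≈ 0.150

Power law: V₂/V₁ = (z₂/z₁)^α ⇒ α = ln(V₂/V₁) / ln(z₂/z₁)
α = ln(16.0/11.4) / ln(630.0/65.6) = ln(1.4035) / ln(9.6037)
  = 0.33898 / 2.26214 = 0.14985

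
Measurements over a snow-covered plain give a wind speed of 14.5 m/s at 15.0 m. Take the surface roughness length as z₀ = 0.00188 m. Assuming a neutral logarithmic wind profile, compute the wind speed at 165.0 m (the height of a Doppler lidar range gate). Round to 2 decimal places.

Log law: V(z) ∝ ln(z/z₀), so V₂/V₁ = ln(z₂/z₀) / ln(z₁/z₀).
ln(165.0/0.00188) = 11.3824, ln(15.0/0.00188) = 8.9845
V₂ = 14.5 × 11.3824/8.9845 = 14.5 × 1.2669 = 18.3699 m/s

18.37 m/s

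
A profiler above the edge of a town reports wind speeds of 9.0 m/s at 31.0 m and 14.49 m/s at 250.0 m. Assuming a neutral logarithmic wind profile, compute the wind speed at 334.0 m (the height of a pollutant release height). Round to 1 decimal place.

15.3 m/s

Log law: V ∝ ln(z/z₀). From the pair, with r = V₁/V₂ = 0.62112,
ln z₀ = (ln z₁ − r·ln z₂)/(1 − r) = (3.4340 − 0.62112×5.5215)/0.37888 = 0.0119 → z₀ = 1.012 m
V₃ = V₁ · ln(z₃/z₀)/ln(z₁/z₀) = 9.0 × 5.7992/3.4221 = 15.2519 m/s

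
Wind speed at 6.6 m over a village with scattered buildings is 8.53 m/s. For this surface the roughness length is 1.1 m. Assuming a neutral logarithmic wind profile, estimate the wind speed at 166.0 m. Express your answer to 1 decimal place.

23.9 m/s

Log law: V(z) ∝ ln(z/z₀), so V₂/V₁ = ln(z₂/z₀) / ln(z₁/z₀).
ln(166.0/1.1) = 5.0167, ln(6.6/1.1) = 1.7918
V₂ = 8.53 × 5.0167/1.7918 = 8.53 × 2.7999 = 23.8828 m/s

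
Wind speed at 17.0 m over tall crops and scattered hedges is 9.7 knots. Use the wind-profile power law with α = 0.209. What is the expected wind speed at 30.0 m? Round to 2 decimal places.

10.92 knots

Power-law profile: V₂ = V₁ · (z₂/z₁)^α
V₂ = 9.7 × (30.0/17.0)^0.209 = 9.7 × (1.7647)^0.209
    = 9.7 × 1.1260 = 10.9226 knots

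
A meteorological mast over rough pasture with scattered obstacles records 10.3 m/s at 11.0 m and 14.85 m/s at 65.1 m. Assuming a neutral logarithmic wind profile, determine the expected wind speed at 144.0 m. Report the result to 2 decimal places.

Log law: V ∝ ln(z/z₀). From the pair, with r = V₁/V₂ = 0.69360,
ln z₀ = (ln z₁ − r·ln z₂)/(1 − r) = (2.3979 − 0.69360×4.1759)/0.30640 = -1.6271 → z₀ = 0.1965 m
V₃ = V₁ · ln(z₃/z₀)/ln(z₁/z₀) = 10.3 × 6.5969/4.0250 = 16.8816 m/s

16.88 m/s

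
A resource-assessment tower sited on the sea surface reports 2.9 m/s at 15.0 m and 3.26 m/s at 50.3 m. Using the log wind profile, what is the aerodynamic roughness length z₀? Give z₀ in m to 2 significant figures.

Log law: V(z) ∝ ln(z/z₀). With r = V₁/V₂ = 2.9/3.26 = 0.88957,
r · ln(z₂/z₀) = ln(z₁/z₀) ⇒ ln z₀ = (ln z₁ − r·ln z₂)/(1 − r)
ln z₀ = (2.70805 − 0.88957×3.91801) / 0.11043 = -7.0388
z₀ = exp(-7.0388) = 0.0008772 m

z₀ ≈ 0.00088 m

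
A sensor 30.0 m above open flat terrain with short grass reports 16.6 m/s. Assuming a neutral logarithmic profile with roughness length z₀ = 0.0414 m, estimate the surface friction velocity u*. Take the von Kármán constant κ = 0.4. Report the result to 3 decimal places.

u* ≈ 1.008 m/s

Log law: V(z) = (u*/κ) · ln(z/z₀) ⇒ u* = κ · V / ln(z/z₀)
u* = 0.4 × 16.6 / ln(30.0/0.0414) = 0.4 × 16.6 / 6.5857
   = 6.6400 / 6.5857 = 1.0082 m/s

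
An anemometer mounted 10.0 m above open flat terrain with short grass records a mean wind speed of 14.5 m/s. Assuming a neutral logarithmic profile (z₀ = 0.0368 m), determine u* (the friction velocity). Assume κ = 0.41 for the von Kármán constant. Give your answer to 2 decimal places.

u* ≈ 1.06 m/s

Log law: V(z) = (u*/κ) · ln(z/z₀) ⇒ u* = κ · V / ln(z/z₀)
u* = 0.41 × 14.5 / ln(10.0/0.0368) = 0.41 × 14.5 / 5.6048
   = 5.9450 / 5.6048 = 1.0607 m/s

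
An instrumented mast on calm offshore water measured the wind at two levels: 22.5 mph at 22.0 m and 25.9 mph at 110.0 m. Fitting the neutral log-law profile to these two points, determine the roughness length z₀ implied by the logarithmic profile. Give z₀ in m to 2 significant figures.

z₀ ≈ 0.00052 m

Log law: V(z) ∝ ln(z/z₀). With r = V₁/V₂ = 22.5/25.9 = 0.86873,
r · ln(z₂/z₀) = ln(z₁/z₀) ⇒ ln z₀ = (ln z₁ − r·ln z₂)/(1 − r)
ln z₀ = (3.09104 − 0.86873×4.70048) / 0.13127 = -7.5596
z₀ = exp(-7.5596) = 0.0005211 m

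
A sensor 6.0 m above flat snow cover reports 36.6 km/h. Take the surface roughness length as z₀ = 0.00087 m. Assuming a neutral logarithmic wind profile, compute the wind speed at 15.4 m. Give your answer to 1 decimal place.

Log law: V(z) ∝ ln(z/z₀), so V₂/V₁ = ln(z₂/z₀) / ln(z₁/z₀).
ln(15.4/0.00087) = 9.7814, ln(6.0/0.00087) = 8.8388
V₂ = 36.6 × 9.7814/8.8388 = 36.6 × 1.1066 = 40.5032 km/h

40.5 km/h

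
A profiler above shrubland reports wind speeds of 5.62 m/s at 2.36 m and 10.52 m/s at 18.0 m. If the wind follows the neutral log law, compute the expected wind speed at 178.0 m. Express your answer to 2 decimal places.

Log law: V ∝ ln(z/z₀). From the pair, with r = V₁/V₂ = 0.53422,
ln z₀ = (ln z₁ − r·ln z₂)/(1 − r) = (0.8587 − 0.53422×2.8904)/0.46578 = -1.4716 → z₀ = 0.2296 m
V₃ = V₁ · ln(z₃/z₀)/ln(z₁/z₀) = 5.62 × 6.6534/2.3302 = 16.0463 m/s

16.05 m/s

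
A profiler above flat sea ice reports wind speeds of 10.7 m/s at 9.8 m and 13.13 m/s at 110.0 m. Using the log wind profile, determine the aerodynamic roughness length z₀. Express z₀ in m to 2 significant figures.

z₀ ≈ 0.00023 m

Log law: V(z) ∝ ln(z/z₀). With r = V₁/V₂ = 10.7/13.13 = 0.81493,
r · ln(z₂/z₀) = ln(z₁/z₀) ⇒ ln z₀ = (ln z₁ − r·ln z₂)/(1 − r)
ln z₀ = (2.28238 − 0.81493×4.70048) / 0.18507 = -8.3652
z₀ = exp(-8.3652) = 0.0002328 m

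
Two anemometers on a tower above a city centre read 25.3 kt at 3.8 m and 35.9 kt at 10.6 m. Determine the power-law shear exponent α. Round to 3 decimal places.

Power law: V₂/V₁ = (z₂/z₁)^α ⇒ α = ln(V₂/V₁) / ln(z₂/z₁)
α = ln(35.9/25.3) / ln(10.6/3.8) = ln(1.4190) / ln(2.7895)
  = 0.34993 / 1.02585 = 0.34111

α ≈ 0.341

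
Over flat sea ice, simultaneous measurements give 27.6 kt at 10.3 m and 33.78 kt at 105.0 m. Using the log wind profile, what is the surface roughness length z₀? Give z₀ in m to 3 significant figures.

Log law: V(z) ∝ ln(z/z₀). With r = V₁/V₂ = 27.6/33.78 = 0.81705,
r · ln(z₂/z₀) = ln(z₁/z₀) ⇒ ln z₀ = (ln z₁ − r·ln z₂)/(1 − r)
ln z₀ = (2.33214 − 0.81705×4.65396) / 0.18295 = -8.0371
z₀ = exp(-8.0371) = 0.0003232 m

z₀ ≈ 0.000323 m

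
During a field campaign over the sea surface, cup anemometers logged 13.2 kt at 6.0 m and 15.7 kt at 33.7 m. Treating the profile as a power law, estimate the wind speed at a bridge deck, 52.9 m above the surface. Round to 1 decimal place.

16.4 kt

First find α: α = ln(V₂/V₁)/ln(z₂/z₁) = ln(15.7/13.2)/ln(33.7/6.0) = 0.17344/1.72574 = 0.1005
Extrapolate from 33.7 m to 52.9 m: V₃ = 15.7 × (52.9/33.7)^0.1005 = 15.7 × 1.0464 = 16.4279 kt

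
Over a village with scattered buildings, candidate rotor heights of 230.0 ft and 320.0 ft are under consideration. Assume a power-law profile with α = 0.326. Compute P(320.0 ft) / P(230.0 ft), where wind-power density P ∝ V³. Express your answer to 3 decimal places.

Speed ratio: V_B/V_A = (z_B/z_A)^α = (320.0/230.0)^0.326 = (1.3913)^0.326 = 1.11367
Power-density ratio: P_B/P_A = (V_B/V_A)³ = (1.11367)³ = 1.38123

1.381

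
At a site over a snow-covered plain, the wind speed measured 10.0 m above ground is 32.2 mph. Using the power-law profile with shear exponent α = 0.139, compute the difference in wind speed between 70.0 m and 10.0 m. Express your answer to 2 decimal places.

10.00 mph

Power law: V₂ = V₁ · (z₂/z₁)^α = 32.2 × (7.0000)^0.139 = 42.2012 mph
ΔV = 42.2012 − 32.2 = 10.0012 mph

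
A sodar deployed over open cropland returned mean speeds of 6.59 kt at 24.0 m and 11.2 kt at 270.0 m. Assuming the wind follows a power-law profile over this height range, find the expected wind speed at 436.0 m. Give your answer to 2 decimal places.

First find α: α = ln(V₂/V₁)/ln(z₂/z₁) = ln(11.2/6.59)/ln(270.0/24.0) = 0.53036/2.42037 = 0.2191
Extrapolate from 270.0 m to 436.0 m: V₃ = 11.2 × (436.0/270.0)^0.2191 = 11.2 × 1.1107 = 12.4401 kt

12.44 kt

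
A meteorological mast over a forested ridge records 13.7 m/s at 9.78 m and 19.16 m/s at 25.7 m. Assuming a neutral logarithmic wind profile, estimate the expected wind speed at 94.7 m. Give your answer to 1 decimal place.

Log law: V ∝ ln(z/z₀). From the pair, with r = V₁/V₂ = 0.71503,
ln z₀ = (ln z₁ − r·ln z₂)/(1 − r) = (2.2803 − 0.71503×3.2465)/0.28497 = -0.1439 → z₀ = 0.8660 m
V₃ = V₁ · ln(z₃/z₀)/ln(z₁/z₀) = 13.7 × 4.6946/2.4242 = 26.5305 m/s

26.5 m/s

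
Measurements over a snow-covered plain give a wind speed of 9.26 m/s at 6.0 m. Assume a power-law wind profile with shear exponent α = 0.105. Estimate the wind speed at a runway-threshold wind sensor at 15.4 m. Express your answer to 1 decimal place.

Power-law profile: V₂ = V₁ · (z₂/z₁)^α
V₂ = 9.26 × (15.4/6.0)^0.105 = 9.26 × (2.5667)^0.105
    = 9.26 × 1.1040 = 10.2234 m/s

10.2 m/s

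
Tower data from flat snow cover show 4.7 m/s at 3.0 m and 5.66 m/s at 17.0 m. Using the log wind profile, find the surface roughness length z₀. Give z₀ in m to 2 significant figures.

Log law: V(z) ∝ ln(z/z₀). With r = V₁/V₂ = 4.7/5.66 = 0.83039,
r · ln(z₂/z₀) = ln(z₁/z₀) ⇒ ln z₀ = (ln z₁ − r·ln z₂)/(1 − r)
ln z₀ = (1.09861 − 0.83039×2.83321) / 0.16961 = -7.3937
z₀ = exp(-7.3937) = 0.0006151 m

z₀ ≈ 0.00062 m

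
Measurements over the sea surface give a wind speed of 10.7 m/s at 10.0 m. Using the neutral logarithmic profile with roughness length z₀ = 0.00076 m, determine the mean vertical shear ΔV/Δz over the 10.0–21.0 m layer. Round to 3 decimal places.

0.076 m/s/m

Log law: V₂ = V₁ · ln(z₂/z₀)/ln(z₁/z₀) = 10.7 × 10.2267/9.4848 = 11.5370 m/s
ΔV/Δz = (11.5370 − 10.7)/(21.0 − 10.0) = 0.8370/11.0000 = 0.07609 m/s/m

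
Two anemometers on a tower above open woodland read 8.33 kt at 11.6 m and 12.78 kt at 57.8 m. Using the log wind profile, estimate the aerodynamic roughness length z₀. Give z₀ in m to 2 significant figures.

Log law: V(z) ∝ ln(z/z₀). With r = V₁/V₂ = 8.33/12.78 = 0.65180,
r · ln(z₂/z₀) = ln(z₁/z₀) ⇒ ln z₀ = (ln z₁ − r·ln z₂)/(1 − r)
ln z₀ = (2.45101 − 0.65180×4.05699) / 0.34820 = -0.5553
z₀ = exp(-0.5553) = 0.5739 m

z₀ ≈ 0.57 m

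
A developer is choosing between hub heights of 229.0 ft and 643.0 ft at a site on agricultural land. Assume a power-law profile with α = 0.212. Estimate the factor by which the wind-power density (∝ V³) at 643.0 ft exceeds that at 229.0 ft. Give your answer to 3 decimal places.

1.928

Speed ratio: V_B/V_A = (z_B/z_A)^α = (643.0/229.0)^0.212 = (2.8079)^0.212 = 1.24467
Power-density ratio: P_B/P_A = (V_B/V_A)³ = (1.24467)³ = 1.92827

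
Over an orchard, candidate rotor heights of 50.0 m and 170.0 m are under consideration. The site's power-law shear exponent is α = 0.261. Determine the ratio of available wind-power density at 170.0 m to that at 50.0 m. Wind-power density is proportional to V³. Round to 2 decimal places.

Speed ratio: V_B/V_A = (z_B/z_A)^α = (170.0/50.0)^0.261 = (3.4000)^0.261 = 1.37631
Power-density ratio: P_B/P_A = (V_B/V_A)³ = (1.37631)³ = 2.60704

2.61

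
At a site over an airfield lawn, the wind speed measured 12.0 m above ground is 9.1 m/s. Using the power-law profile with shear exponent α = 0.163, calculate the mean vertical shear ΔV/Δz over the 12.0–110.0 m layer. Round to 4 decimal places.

Power law: V₂ = V₁ · (z₂/z₁)^α = 9.1 × (9.1667)^0.163 = 13.0582 m/s
ΔV/Δz = (13.0582 − 9.1)/(110.0 − 12.0) = 3.9582/98.0000 = 0.04039 m/s/m

0.0404 m/s/m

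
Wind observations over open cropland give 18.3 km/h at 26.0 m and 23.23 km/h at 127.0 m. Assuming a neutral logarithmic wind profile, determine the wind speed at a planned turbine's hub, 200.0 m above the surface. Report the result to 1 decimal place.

24.6 km/h

Log law: V ∝ ln(z/z₀). From the pair, with r = V₁/V₂ = 0.78777,
ln z₀ = (ln z₁ − r·ln z₂)/(1 − r) = (3.2581 − 0.78777×4.8442)/0.21223 = -2.6294 → z₀ = 0.07212 m
V₃ = V₁ · ln(z₃/z₀)/ln(z₁/z₀) = 18.3 × 7.9277/5.8875 = 24.6416 km/h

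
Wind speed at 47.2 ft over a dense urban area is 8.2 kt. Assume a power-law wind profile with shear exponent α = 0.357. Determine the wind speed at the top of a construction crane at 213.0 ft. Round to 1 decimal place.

Power-law profile: V₂ = V₁ · (z₂/z₁)^α
V₂ = 8.2 × (213.0/47.2)^0.357 = 8.2 × (4.5127)^0.357
    = 8.2 × 1.7125 = 14.0426 kt

14.0 kt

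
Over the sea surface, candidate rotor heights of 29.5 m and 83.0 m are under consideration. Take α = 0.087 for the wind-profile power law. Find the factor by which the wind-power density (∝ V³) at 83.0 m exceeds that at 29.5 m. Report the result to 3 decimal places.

1.310

Speed ratio: V_B/V_A = (z_B/z_A)^α = (83.0/29.5)^0.087 = (2.8136)^0.087 = 1.09417
Power-density ratio: P_B/P_A = (V_B/V_A)³ = (1.09417)³ = 1.30995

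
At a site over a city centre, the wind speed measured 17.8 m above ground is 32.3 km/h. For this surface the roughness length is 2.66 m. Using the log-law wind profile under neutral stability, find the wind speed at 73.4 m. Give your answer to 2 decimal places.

Log law: V(z) ∝ ln(z/z₀), so V₂/V₁ = ln(z₂/z₀) / ln(z₁/z₀).
ln(73.4/2.66) = 3.3176, ln(17.8/2.66) = 1.9009
V₂ = 32.3 × 3.3176/1.9009 = 32.3 × 1.7453 = 56.3733 km/h

56.37 km/h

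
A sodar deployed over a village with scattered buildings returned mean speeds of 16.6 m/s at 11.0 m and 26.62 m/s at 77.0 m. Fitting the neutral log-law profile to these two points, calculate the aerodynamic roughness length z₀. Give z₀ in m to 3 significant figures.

Log law: V(z) ∝ ln(z/z₀). With r = V₁/V₂ = 16.6/26.62 = 0.62359,
r · ln(z₂/z₀) = ln(z₁/z₀) ⇒ ln z₀ = (ln z₁ − r·ln z₂)/(1 − r)
ln z₀ = (2.39790 − 0.62359×4.34381) / 0.37641 = -0.8259
z₀ = exp(-0.8259) = 0.4379 m

z₀ ≈ 0.438 m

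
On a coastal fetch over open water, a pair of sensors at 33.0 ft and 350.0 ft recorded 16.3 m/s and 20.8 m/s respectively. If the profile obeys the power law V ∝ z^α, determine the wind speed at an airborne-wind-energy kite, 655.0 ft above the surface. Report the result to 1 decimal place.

First find α: α = ln(V₂/V₁)/ln(z₂/z₁) = ln(20.8/16.3)/ln(350.0/33.0) = 0.24379/2.36143 = 0.1032
Extrapolate from 350.0 ft to 655.0 ft: V₃ = 20.8 × (655.0/350.0)^0.1032 = 20.8 × 1.0668 = 22.1902 m/s

22.2 m/s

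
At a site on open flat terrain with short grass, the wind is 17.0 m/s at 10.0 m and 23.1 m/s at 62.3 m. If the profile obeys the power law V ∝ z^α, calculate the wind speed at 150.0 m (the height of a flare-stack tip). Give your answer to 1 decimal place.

First find α: α = ln(V₂/V₁)/ln(z₂/z₁) = ln(23.1/17.0)/ln(62.3/10.0) = 0.30662/1.82938 = 0.1676
Extrapolate from 62.3 m to 150.0 m: V₃ = 23.1 × (150.0/62.3)^0.1676 = 23.1 × 1.1587 = 26.7653 m/s

26.8 m/s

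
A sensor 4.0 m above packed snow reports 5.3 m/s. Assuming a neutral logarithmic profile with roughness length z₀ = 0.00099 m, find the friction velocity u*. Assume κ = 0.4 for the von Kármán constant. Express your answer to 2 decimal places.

Log law: V(z) = (u*/κ) · ln(z/z₀) ⇒ u* = κ · V / ln(z/z₀)
u* = 0.4 × 5.3 / ln(4.0/0.00099) = 0.4 × 5.3 / 8.3041
   = 2.1200 / 8.3041 = 0.2553 m/s

u* ≈ 0.26 m/s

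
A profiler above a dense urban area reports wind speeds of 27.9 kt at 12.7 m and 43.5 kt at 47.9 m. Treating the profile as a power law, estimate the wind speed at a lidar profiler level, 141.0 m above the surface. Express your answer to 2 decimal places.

62.43 kt

First find α: α = ln(V₂/V₁)/ln(z₂/z₁) = ln(43.5/27.9)/ln(47.9/12.7) = 0.44413/1.32751 = 0.3346
Extrapolate from 47.9 m to 141.0 m: V₃ = 43.5 × (141.0/47.9)^0.3346 = 43.5 × 1.4351 = 62.4251 kt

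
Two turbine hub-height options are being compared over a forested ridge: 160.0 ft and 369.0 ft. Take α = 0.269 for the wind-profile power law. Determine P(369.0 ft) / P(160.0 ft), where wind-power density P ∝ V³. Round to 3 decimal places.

1.963

Speed ratio: V_B/V_A = (z_B/z_A)^α = (369.0/160.0)^0.269 = (2.3062)^0.269 = 1.25205
Power-density ratio: P_B/P_A = (V_B/V_A)³ = (1.25205)³ = 1.96275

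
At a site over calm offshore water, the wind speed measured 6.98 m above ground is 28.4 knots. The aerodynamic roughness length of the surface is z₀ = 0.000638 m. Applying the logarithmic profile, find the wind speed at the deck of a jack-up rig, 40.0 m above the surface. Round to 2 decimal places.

33.73 knots

Log law: V(z) ∝ ln(z/z₀), so V₂/V₁ = ln(z₂/z₀) / ln(z₁/z₀).
ln(40.0/0.000638) = 11.0461, ln(6.98/0.000638) = 9.3002
V₂ = 28.4 × 11.0461/9.3002 = 28.4 × 1.1877 = 33.7312 knots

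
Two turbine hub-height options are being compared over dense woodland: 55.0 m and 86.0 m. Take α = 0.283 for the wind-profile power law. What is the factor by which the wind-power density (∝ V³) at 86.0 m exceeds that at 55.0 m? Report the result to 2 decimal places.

Speed ratio: V_B/V_A = (z_B/z_A)^α = (86.0/55.0)^0.283 = (1.5636)^0.283 = 1.13486
Power-density ratio: P_B/P_A = (V_B/V_A)³ = (1.13486)³ = 1.46158

1.46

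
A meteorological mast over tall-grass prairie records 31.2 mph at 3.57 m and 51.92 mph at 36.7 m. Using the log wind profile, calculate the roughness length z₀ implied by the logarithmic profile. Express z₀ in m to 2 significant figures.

z₀ ≈ 0.11 m

Log law: V(z) ∝ ln(z/z₀). With r = V₁/V₂ = 31.2/51.92 = 0.60092,
r · ln(z₂/z₀) = ln(z₁/z₀) ⇒ ln z₀ = (ln z₁ − r·ln z₂)/(1 − r)
ln z₀ = (1.27257 − 0.60092×3.60278) / 0.39908 = -2.2362
z₀ = exp(-2.2362) = 0.1069 m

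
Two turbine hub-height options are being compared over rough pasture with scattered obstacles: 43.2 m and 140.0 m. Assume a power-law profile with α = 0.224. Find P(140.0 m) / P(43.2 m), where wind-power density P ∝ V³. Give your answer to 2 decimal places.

Speed ratio: V_B/V_A = (z_B/z_A)^α = (140.0/43.2)^0.224 = (3.2407)^0.224 = 1.30132
Power-density ratio: P_B/P_A = (V_B/V_A)³ = (1.30132)³ = 2.20370

2.20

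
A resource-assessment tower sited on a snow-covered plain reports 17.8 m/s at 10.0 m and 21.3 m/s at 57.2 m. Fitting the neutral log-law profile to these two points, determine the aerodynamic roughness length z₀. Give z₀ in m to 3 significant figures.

z₀ ≈ 0.00141 m

Log law: V(z) ∝ ln(z/z₀). With r = V₁/V₂ = 17.8/21.3 = 0.83568,
r · ln(z₂/z₀) = ln(z₁/z₀) ⇒ ln z₀ = (ln z₁ − r·ln z₂)/(1 − r)
ln z₀ = (2.30259 − 0.83568×4.04655) / 0.16432 = -6.5667
z₀ = exp(-6.5667) = 0.001406 m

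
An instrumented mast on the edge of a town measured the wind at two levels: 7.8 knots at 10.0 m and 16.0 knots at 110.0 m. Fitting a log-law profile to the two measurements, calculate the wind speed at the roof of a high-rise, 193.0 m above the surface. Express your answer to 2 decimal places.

17.92 knots

Log law: V ∝ ln(z/z₀). From the pair, with r = V₁/V₂ = 0.48750,
ln z₀ = (ln z₁ − r·ln z₂)/(1 − r) = (2.3026 − 0.48750×4.7005)/0.51250 = 0.0217 → z₀ = 1.022 m
V₃ = V₁ · ln(z₃/z₀)/ln(z₁/z₀) = 7.8 × 5.2410/2.2809 = 17.9226 knots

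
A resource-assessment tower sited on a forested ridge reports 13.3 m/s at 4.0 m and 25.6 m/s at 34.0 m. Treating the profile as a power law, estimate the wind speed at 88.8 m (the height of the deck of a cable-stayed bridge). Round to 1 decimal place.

First find α: α = ln(V₂/V₁)/ln(z₂/z₁) = ln(25.6/13.3)/ln(34.0/4.0) = 0.65483/2.14007 = 0.3060
Extrapolate from 34.0 m to 88.8 m: V₃ = 25.6 × (88.8/34.0)^0.3060 = 25.6 × 1.3415 = 34.3412 m/s

34.3 m/s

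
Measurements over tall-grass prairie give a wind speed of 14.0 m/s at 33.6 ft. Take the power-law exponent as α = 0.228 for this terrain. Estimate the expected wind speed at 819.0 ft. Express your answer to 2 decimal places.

Power-law profile: V₂ = V₁ · (z₂/z₁)^α
V₂ = 14.0 × (819.0/33.6)^0.228 = 14.0 × (24.3750)^0.228
    = 14.0 × 2.0712 = 28.9969 m/s

29.00 m/s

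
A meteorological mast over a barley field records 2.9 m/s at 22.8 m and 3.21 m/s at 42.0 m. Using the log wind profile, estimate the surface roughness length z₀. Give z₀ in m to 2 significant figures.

z₀ ≈ 0.075 m

Log law: V(z) ∝ ln(z/z₀). With r = V₁/V₂ = 2.9/3.21 = 0.90343,
r · ln(z₂/z₀) = ln(z₁/z₀) ⇒ ln z₀ = (ln z₁ − r·ln z₂)/(1 − r)
ln z₀ = (3.12676 − 0.90343×3.73767) / 0.09657 = -2.5882
z₀ = exp(-2.5882) = 0.07516 m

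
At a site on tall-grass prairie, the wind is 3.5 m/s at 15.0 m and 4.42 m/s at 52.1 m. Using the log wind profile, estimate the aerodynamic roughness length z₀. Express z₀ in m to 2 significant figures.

Log law: V(z) ∝ ln(z/z₀). With r = V₁/V₂ = 3.5/4.42 = 0.79186,
r · ln(z₂/z₀) = ln(z₁/z₀) ⇒ ln z₀ = (ln z₁ − r·ln z₂)/(1 − r)
ln z₀ = (2.70805 − 0.79186×3.95316) / 0.20814 = -2.0288
z₀ = exp(-2.0288) = 0.1315 m

z₀ ≈ 0.13 m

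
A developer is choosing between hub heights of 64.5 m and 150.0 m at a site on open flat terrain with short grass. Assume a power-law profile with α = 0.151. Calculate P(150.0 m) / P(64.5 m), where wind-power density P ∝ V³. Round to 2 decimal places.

1.47

Speed ratio: V_B/V_A = (z_B/z_A)^α = (150.0/64.5)^0.151 = (2.3256)^0.151 = 1.13592
Power-density ratio: P_B/P_A = (V_B/V_A)³ = (1.13592)³ = 1.46568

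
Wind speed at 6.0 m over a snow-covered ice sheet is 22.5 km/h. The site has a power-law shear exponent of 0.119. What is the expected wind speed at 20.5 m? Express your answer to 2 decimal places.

Power-law profile: V₂ = V₁ · (z₂/z₁)^α
V₂ = 22.5 × (20.5/6.0)^0.119 = 22.5 × (3.4167)^0.119
    = 22.5 × 1.1574 = 26.0424 km/h

26.04 km/h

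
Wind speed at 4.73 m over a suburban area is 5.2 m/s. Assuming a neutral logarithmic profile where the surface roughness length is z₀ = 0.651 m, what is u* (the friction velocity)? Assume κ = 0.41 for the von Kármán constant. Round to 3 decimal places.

u* ≈ 1.075 m/s

Log law: V(z) = (u*/κ) · ln(z/z₀) ⇒ u* = κ · V / ln(z/z₀)
u* = 0.41 × 5.2 / ln(4.73/0.651) = 0.41 × 5.2 / 1.9832
   = 2.1320 / 1.9832 = 1.0750 m/s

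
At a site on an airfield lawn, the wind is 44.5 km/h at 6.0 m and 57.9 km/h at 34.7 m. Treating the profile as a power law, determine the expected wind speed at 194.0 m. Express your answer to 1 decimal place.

75.0 km/h

First find α: α = ln(V₂/V₁)/ln(z₂/z₁) = ln(57.9/44.5)/ln(34.7/6.0) = 0.26323/1.75498 = 0.1500
Extrapolate from 34.7 m to 194.0 m: V₃ = 57.9 × (194.0/34.7)^0.1500 = 57.9 × 1.2945 = 74.9534 km/h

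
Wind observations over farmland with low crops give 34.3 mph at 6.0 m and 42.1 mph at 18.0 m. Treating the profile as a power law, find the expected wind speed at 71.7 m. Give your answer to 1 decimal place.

54.5 mph

First find α: α = ln(V₂/V₁)/ln(z₂/z₁) = ln(42.1/34.3)/ln(18.0/6.0) = 0.20490/1.09861 = 0.1865
Extrapolate from 18.0 m to 71.7 m: V₃ = 42.1 × (71.7/18.0)^0.1865 = 42.1 × 1.2941 = 54.4796 mph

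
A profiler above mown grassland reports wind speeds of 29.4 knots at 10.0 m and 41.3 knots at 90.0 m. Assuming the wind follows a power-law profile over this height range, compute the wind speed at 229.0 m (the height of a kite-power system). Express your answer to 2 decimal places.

First find α: α = ln(V₂/V₁)/ln(z₂/z₁) = ln(41.3/29.4)/ln(90.0/10.0) = 0.33987/2.19722 = 0.1547
Extrapolate from 90.0 m to 229.0 m: V₃ = 41.3 × (229.0/90.0)^0.1547 = 41.3 × 1.1554 = 47.7186 knots

47.72 knots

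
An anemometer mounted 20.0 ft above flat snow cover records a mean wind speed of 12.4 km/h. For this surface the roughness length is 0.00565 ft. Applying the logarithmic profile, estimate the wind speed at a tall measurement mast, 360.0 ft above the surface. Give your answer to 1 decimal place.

16.8 km/h

Log law: V(z) ∝ ln(z/z₀), so V₂/V₁ = ln(z₂/z₀) / ln(z₁/z₀).
ln(360.0/0.00565) = 11.0622, ln(20.0/0.00565) = 8.1718
V₂ = 12.4 × 11.0622/8.1718 = 12.4 × 1.3537 = 16.7859 km/h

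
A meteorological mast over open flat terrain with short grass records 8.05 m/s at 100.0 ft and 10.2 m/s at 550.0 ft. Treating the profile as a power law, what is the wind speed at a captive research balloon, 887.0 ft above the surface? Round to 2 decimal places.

First find α: α = ln(V₂/V₁)/ln(z₂/z₁) = ln(10.2/8.05)/ln(550.0/100.0) = 0.23672/1.70475 = 0.1389
Extrapolate from 550.0 ft to 887.0 ft: V₃ = 10.2 × (887.0/550.0)^0.1389 = 10.2 × 1.0686 = 10.8999 m/s

10.90 m/s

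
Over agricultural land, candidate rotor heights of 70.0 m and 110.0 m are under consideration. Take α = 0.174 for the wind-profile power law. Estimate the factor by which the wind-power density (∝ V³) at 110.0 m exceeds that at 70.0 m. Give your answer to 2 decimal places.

Speed ratio: V_B/V_A = (z_B/z_A)^α = (110.0/70.0)^0.174 = (1.5714)^0.174 = 1.08182
Power-density ratio: P_B/P_A = (V_B/V_A)³ = (1.08182)³ = 1.26609

1.27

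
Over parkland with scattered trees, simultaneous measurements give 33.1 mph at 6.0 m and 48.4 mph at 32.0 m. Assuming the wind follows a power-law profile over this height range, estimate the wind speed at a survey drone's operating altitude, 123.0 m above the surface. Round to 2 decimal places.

First find α: α = ln(V₂/V₁)/ln(z₂/z₁) = ln(48.4/33.1)/ln(32.0/6.0) = 0.37997/1.67398 = 0.2270
Extrapolate from 32.0 m to 123.0 m: V₃ = 48.4 × (123.0/32.0)^0.2270 = 48.4 × 1.3575 = 65.7016 mph

65.70 mph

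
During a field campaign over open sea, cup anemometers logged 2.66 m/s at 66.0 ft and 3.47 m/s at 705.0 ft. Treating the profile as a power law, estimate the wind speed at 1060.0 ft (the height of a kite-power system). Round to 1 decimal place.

3.6 m/s

First find α: α = ln(V₂/V₁)/ln(z₂/z₁) = ln(3.47/2.66)/ln(705.0/66.0) = 0.26583/2.36854 = 0.1122
Extrapolate from 705.0 ft to 1060.0 ft: V₃ = 3.47 × (1060.0/705.0)^0.1122 = 3.47 × 1.0468 = 3.6325 m/s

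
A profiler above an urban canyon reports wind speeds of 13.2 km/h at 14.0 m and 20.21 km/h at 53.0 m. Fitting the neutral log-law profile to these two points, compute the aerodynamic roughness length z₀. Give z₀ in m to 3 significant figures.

z₀ ≈ 1.14 m

Log law: V(z) ∝ ln(z/z₀). With r = V₁/V₂ = 13.2/20.21 = 0.65314,
r · ln(z₂/z₀) = ln(z₁/z₀) ⇒ ln z₀ = (ln z₁ − r·ln z₂)/(1 − r)
ln z₀ = (2.63906 − 0.65314×3.97029) / 0.34686 = 0.1323
z₀ = exp(0.1323) = 1.141 m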